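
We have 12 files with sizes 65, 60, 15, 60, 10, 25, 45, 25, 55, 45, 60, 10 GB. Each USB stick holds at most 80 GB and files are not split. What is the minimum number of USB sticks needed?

Total = 65 + 60 + 60 + 60 + 55 + 45 + 45 + 25 + 25 + 15 + 10 + 10 = 475 GB.
Lower bound: ⌈475/80⌉ = 6 USB sticks.
Also, 7 files each exceed 40 GB, and no two of those can share a USB stick, so at least 7 USB sticks are needed.
A packing using 7 USB sticks:
  USB stick 1: 65 + 15 = 80
  USB stick 2: 60 + 10 + 10 = 80
  USB stick 3: 60 = 60
  USB stick 4: 60 = 60
  USB stick 5: 55 + 25 = 80
  USB stick 6: 45 + 25 = 70
  USB stick 7: 45 = 45
This matches the lower bound, so 7 is optimal.

7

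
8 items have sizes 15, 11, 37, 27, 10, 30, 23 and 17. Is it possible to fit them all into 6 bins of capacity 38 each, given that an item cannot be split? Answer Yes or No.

Yes

A valid assignment using 5 bins:
  bin 1: 37 = 37
  bin 2: 30 = 30
  bin 3: 27 + 11 = 38
  bin 4: 23 + 15 = 38
  bin 5: 17 + 10 = 27
That uses only 5 ≤ 6, so 6 bins are enough.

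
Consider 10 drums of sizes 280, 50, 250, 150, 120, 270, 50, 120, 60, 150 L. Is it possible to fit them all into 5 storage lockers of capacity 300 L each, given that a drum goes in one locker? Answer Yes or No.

Total = 1500 L; ⌈1500/300⌉ = 5.
The bound of 5 does not rule out 5, but exhaustive search shows no assignment into 5 storage lockers of capacity 300 L exists — the minimum is 6.

No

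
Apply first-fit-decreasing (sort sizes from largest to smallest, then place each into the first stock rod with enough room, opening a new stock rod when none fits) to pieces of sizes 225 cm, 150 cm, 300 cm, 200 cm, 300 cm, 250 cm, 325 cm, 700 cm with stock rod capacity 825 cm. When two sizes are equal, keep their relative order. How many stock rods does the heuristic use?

Sorted descending: 700, 325, 300, 300, 250, 225, 200, 150.
  700 → stock rod 1 (new)  [load 700/825]
  325 → stock rod 2 (new)  [load 325/825]
  300 → stock rod 2  [load 625/825]
  300 → stock rod 3 (new)  [load 300/825]
  250 → stock rod 3  [load 550/825]
  225 → stock rod 3  [load 775/825]
  200 → stock rod 2  [load 825/825]
  150 → stock rod 4 (new)  [load 150/825]
4 stock rods opened.

4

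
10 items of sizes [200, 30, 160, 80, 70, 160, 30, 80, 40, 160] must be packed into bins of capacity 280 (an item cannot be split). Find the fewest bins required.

Total = 200 + 160 + 160 + 160 + 80 + 80 + 70 + 40 + 30 + 30 = 1010.
Lower bound: ⌈1010/280⌉ = 4 bins.
A packing using 4 bins:
  bin 1: 200 + 80 = 280
  bin 2: 160 + 80 + 40 = 280
  bin 3: 160 + 70 + 30 = 260
  bin 4: 160 + 30 = 190
This matches the lower bound, so 4 is optimal.

4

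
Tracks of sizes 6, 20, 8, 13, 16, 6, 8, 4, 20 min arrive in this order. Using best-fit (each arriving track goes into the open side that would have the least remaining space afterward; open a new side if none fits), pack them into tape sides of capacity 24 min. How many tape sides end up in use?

5

  6 → side 1 (new)  [load 6/24]
  20 → side 2 (new)  [load 20/24]
  8 → side 1  [load 14/24]
  13 → side 3 (new)  [load 13/24]
  16 → side 4 (new)  [load 16/24]
  6 → side 4  [load 22/24]
  8 → side 1  [load 22/24]
  4 → side 2  [load 24/24]
  20 → side 5 (new)  [load 20/24]
5 tape sides opened.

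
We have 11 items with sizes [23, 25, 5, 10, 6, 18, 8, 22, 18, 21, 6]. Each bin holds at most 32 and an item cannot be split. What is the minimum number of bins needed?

Total = 25 + 23 + 22 + 21 + 18 + 18 + 10 + 8 + 6 + 6 + 5 = 162.
Lower bound: ⌈162/32⌉ = 6 bins.
A packing using 6 bins:
  bin 1: 25 + 6 = 31
  bin 2: 23 + 8 = 31
  bin 3: 22 + 10 = 32
  bin 4: 21 + 6 + 5 = 32
  bin 5: 18 = 18
  bin 6: 18 = 18
This matches the lower bound, so 6 is optimal.

6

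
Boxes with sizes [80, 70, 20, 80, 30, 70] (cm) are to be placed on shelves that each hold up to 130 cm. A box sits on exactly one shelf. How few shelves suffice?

4

Total = 80 + 80 + 70 + 70 + 30 + 20 = 350 cm.
Lower bound: ⌈350/130⌉ = 3 shelves.
Also, 4 boxes each exceed 65 cm, and no two of those can share a shelf, so at least 4 shelves are needed.
A packing using 4 shelves:
  shelf 1: 80 + 30 + 20 = 130
  shelf 2: 80 = 80
  shelf 3: 70 = 70
  shelf 4: 70 = 70
This matches the lower bound, so 4 is optimal.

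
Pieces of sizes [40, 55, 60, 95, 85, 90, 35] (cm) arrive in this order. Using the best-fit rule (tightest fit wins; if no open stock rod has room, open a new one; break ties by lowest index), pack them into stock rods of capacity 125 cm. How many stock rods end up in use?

5

  40 → stock rod 1 (new)  [load 40/125]
  55 → stock rod 1  [load 95/125]
  60 → stock rod 2 (new)  [load 60/125]
  95 → stock rod 3 (new)  [load 95/125]
  85 → stock rod 4 (new)  [load 85/125]
  90 → stock rod 5 (new)  [load 90/125]
  35 → stock rod 5  [load 125/125]
5 stock rods opened.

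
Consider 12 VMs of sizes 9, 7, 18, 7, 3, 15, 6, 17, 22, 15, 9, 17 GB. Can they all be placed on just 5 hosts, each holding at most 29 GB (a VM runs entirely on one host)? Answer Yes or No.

No

Total = 145 GB; ⌈145/29⌉ = 5.
6 VMs each exceed half the capacity and cannot share a host, forcing at least 6 hosts.
At least 6 hosts are required, but only 5 are allowed.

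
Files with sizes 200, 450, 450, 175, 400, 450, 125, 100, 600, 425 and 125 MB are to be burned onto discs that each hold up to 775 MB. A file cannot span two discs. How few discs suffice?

6

Total = 600 + 450 + 450 + 450 + 425 + 400 + 200 + 175 + 125 + 125 + 100 = 3500 MB.
Lower bound: ⌈3500/775⌉ = 5 discs.
Also, 6 files each exceed 775/2 MB, and no two of those can share a disc, so at least 6 discs are needed.
A packing using 6 discs:
  disc 1: 600 + 175 = 775
  disc 2: 450 + 200 + 125 = 775
  disc 3: 450 + 125 + 100 = 675
  disc 4: 450 = 450
  disc 5: 425 = 425
  disc 6: 400 = 400
This matches the lower bound, so 6 is optimal.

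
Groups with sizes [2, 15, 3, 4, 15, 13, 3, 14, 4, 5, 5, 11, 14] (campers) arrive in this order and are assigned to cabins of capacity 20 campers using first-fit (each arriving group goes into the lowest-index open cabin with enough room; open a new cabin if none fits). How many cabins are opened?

  2 → cabin 1 (new)  [load 2/20]
  15 → cabin 1  [load 17/20]
  3 → cabin 1  [load 20/20]
  4 → cabin 2 (new)  [load 4/20]
  15 → cabin 2  [load 19/20]
  13 → cabin 3 (new)  [load 13/20]
  3 → cabin 3  [load 16/20]
  14 → cabin 4 (new)  [load 14/20]
  4 → cabin 3  [load 20/20]
  5 → cabin 4  [load 19/20]
  5 → cabin 5 (new)  [load 5/20]
  11 → cabin 5  [load 16/20]
  14 → cabin 6 (new)  [load 14/20]
6 cabins opened.

6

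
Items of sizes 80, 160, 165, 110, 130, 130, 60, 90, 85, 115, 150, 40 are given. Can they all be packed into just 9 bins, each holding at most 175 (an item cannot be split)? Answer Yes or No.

Yes

A valid assignment using 9 bins:
  bin 1: 165 = 165
  bin 2: 160 = 160
  bin 3: 150 = 150
  bin 4: 130 + 40 = 170
  bin 5: 130 = 130
  bin 6: 115 + 60 = 175
  bin 7: 110 = 110
  bin 8: 90 + 85 = 175
  bin 9: 80 = 80
Every load is within 175, so 9 bins suffice.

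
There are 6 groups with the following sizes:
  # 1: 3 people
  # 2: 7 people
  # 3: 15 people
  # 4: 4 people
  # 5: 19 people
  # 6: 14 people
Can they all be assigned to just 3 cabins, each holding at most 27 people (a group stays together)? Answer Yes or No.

A valid assignment using 3 cabins:
  cabin 1: 19 + 7 = 26
  cabin 2: 15 + 4 + 3 = 22
  cabin 3: 14 = 14
Every load is within 27 people, so 3 cabins suffice.

Yes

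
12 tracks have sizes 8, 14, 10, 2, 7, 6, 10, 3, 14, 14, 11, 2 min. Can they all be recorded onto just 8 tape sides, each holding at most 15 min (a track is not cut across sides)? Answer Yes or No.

A valid assignment using 8 tape sides:
  side 1: 14 = 14
  side 2: 14 = 14
  side 3: 14 = 14
  side 4: 11 + 3 = 14
  side 5: 10 + 2 + 2 = 14
  side 6: 10 = 10
  side 7: 8 + 7 = 15
  side 8: 6 = 6
Every load is within 15 min, so 8 tape sides suffice.

Yes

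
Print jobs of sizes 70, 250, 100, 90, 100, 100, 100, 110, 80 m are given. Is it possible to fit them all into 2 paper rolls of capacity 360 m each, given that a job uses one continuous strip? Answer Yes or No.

No

Total = 1000 m; ⌈1000/360⌉ = 3.
At least 3 paper rolls are required, but only 2 are allowed.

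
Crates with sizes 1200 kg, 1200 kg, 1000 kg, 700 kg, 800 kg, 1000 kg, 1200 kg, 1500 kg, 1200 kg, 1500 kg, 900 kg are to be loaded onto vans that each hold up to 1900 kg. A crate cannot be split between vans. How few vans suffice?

8

Total = 1500 + 1500 + 1200 + 1200 + 1200 + 1200 + 1000 + 1000 + 900 + 800 + 700 = 12200 kg.
Lower bound: ⌈12200/1900⌉ = 7 vans.
Also, 8 crates each exceed 950 kg, and no two of those can share a van, so at least 8 vans are needed.
A packing using 8 vans:
  van 1: 1500 = 1500
  van 2: 1500 = 1500
  van 3: 1200 + 700 = 1900
  van 4: 1200 = 1200
  van 5: 1200 = 1200
  van 6: 1200 = 1200
  van 7: 1000 + 900 = 1900
  van 8: 1000 + 800 = 1800
This matches the lower bound, so 8 is optimal.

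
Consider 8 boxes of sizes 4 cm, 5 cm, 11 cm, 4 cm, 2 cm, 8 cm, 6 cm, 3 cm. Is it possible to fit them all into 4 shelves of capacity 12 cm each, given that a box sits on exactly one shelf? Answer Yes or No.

Yes

A valid assignment using 4 shelves:
  shelf 1: 11 = 11
  shelf 2: 8 + 4 = 12
  shelf 3: 6 + 5 = 11
  shelf 4: 4 + 3 + 2 = 9
Every load is within 12 cm, so 4 shelves suffice.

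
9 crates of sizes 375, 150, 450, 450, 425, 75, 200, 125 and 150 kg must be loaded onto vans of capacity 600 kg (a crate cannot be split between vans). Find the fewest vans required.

5

Total = 450 + 450 + 425 + 375 + 200 + 150 + 150 + 125 + 75 = 2400 kg.
Lower bound: ⌈2400/600⌉ = 4 vans.
A packing using 5 vans:
  van 1: 450 + 150 = 600
  van 2: 450 + 150 = 600
  van 3: 425 + 125 = 550
  van 4: 375 + 200 = 575
  van 5: 75 = 75
No arrangement into 4 vans stays within capacity, so 5 is optimal.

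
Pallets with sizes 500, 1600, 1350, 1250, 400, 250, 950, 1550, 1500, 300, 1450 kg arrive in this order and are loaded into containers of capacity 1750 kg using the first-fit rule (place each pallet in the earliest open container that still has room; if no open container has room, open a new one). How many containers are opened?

7

  500 → container 1 (new)  [load 500/1750]
  1600 → container 2 (new)  [load 1600/1750]
  1350 → container 3 (new)  [load 1350/1750]
  1250 → container 1  [load 1750/1750]
  400 → container 3  [load 1750/1750]
  250 → container 4 (new)  [load 250/1750]
  950 → container 4  [load 1200/1750]
  1550 → container 5 (new)  [load 1550/1750]
  1500 → container 6 (new)  [load 1500/1750]
  300 → container 4  [load 1500/1750]
  1450 → container 7 (new)  [load 1450/1750]
7 containers opened.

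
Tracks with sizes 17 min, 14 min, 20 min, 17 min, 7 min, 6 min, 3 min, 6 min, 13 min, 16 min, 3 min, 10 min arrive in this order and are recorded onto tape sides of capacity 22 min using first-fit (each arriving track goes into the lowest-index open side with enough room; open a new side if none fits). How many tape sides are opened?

7

  17 → side 1 (new)  [load 17/22]
  14 → side 2 (new)  [load 14/22]
  20 → side 3 (new)  [load 20/22]
  17 → side 4 (new)  [load 17/22]
  7 → side 2  [load 21/22]
  6 → side 5 (new)  [load 6/22]
  3 → side 1  [load 20/22]
  6 → side 5  [load 12/22]
  13 → side 6 (new)  [load 13/22]
  16 → side 7 (new)  [load 16/22]
  3 → side 4  [load 20/22]
  10 → side 5  [load 22/22]
7 tape sides opened.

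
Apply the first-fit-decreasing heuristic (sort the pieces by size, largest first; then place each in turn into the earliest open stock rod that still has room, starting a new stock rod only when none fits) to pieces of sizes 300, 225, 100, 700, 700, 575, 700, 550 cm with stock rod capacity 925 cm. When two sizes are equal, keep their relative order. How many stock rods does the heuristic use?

Sorted descending: 700, 700, 700, 575, 550, 300, 225, 100.
  700 → stock rod 1 (new)  [load 700/925]
  700 → stock rod 2 (new)  [load 700/925]
  700 → stock rod 3 (new)  [load 700/925]
  575 → stock rod 4 (new)  [load 575/925]
  550 → stock rod 5 (new)  [load 550/925]
  300 → stock rod 4  [load 875/925]
  225 → stock rod 1  [load 925/925]
  100 → stock rod 2  [load 800/925]
5 stock rods opened.

5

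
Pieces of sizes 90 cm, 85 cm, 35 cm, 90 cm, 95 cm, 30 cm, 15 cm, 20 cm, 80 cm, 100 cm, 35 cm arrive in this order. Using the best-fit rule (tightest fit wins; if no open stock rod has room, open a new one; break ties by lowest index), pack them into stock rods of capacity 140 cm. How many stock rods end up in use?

6

  90 → stock rod 1 (new)  [load 90/140]
  85 → stock rod 2 (new)  [load 85/140]
  35 → stock rod 1  [load 125/140]
  90 → stock rod 3 (new)  [load 90/140]
  95 → stock rod 4 (new)  [load 95/140]
  30 → stock rod 4  [load 125/140]
  15 → stock rod 1  [load 140/140]
  20 → stock rod 3  [load 110/140]
  80 → stock rod 5 (new)  [load 80/140]
  100 → stock rod 6 (new)  [load 100/140]
  35 → stock rod 6  [load 135/140]
6 stock rods opened.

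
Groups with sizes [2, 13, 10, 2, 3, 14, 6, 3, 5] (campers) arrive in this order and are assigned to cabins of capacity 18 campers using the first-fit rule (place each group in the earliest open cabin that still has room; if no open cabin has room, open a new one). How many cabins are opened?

  2 → cabin 1 (new)  [load 2/18]
  13 → cabin 1  [load 15/18]
  10 → cabin 2 (new)  [load 10/18]
  2 → cabin 1  [load 17/18]
  3 → cabin 2  [load 13/18]
  14 → cabin 3 (new)  [load 14/18]
  6 → cabin 4 (new)  [load 6/18]
  3 → cabin 2  [load 16/18]
  5 → cabin 4  [load 11/18]
4 cabins opened.

4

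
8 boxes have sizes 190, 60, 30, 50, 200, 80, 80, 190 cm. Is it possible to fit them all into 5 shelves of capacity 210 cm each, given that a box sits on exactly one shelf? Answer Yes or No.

A valid assignment using 5 shelves:
  shelf 1: 200 = 200
  shelf 2: 190 = 190
  shelf 3: 190 = 190
  shelf 4: 80 + 80 + 50 = 210
  shelf 5: 60 + 30 = 90
Every load is within 210 cm, so 5 shelves suffice.

Yes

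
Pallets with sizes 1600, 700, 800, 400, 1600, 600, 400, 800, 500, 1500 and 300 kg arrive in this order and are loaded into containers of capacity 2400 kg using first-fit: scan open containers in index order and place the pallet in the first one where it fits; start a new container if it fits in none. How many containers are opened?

  1600 → container 1 (new)  [load 1600/2400]
  700 → container 1  [load 2300/2400]
  800 → container 2 (new)  [load 800/2400]
  400 → container 2  [load 1200/2400]
  1600 → container 3 (new)  [load 1600/2400]
  600 → container 2  [load 1800/2400]
  400 → container 2  [load 2200/2400]
  800 → container 3  [load 2400/2400]
  500 → container 4 (new)  [load 500/2400]
  1500 → container 4  [load 2000/2400]
  300 → container 4  [load 2300/2400]
4 containers opened.

4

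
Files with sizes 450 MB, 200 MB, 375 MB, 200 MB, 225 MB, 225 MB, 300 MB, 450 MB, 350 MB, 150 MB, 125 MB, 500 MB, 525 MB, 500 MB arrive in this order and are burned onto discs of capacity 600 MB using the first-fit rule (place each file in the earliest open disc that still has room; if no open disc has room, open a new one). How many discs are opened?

  450 → disc 1 (new)  [load 450/600]
  200 → disc 2 (new)  [load 200/600]
  375 → disc 2  [load 575/600]
  200 → disc 3 (new)  [load 200/600]
  225 → disc 3  [load 425/600]
  225 → disc 4 (new)  [load 225/600]
  300 → disc 4  [load 525/600]
  450 → disc 5 (new)  [load 450/600]
  350 → disc 6 (new)  [load 350/600]
  150 → disc 1  [load 600/600]
  125 → disc 3  [load 550/600]
  500 → disc 7 (new)  [load 500/600]
  525 → disc 8 (new)  [load 525/600]
  500 → disc 9 (new)  [load 500/600]
9 discs opened.

9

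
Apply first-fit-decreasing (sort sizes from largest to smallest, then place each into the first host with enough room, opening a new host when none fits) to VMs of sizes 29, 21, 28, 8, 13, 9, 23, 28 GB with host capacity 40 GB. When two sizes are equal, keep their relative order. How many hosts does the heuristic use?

5

Sorted descending: 29, 28, 28, 23, 21, 13, 9, 8.
  29 → host 1 (new)  [load 29/40]
  28 → host 2 (new)  [load 28/40]
  28 → host 3 (new)  [load 28/40]
  23 → host 4 (new)  [load 23/40]
  21 → host 5 (new)  [load 21/40]
  13 → host 4  [load 36/40]
  9 → host 1  [load 38/40]
  8 → host 2  [load 36/40]
5 hosts opened.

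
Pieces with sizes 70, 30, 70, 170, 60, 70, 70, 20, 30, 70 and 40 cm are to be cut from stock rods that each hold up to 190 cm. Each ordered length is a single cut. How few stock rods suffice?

Total = 170 + 70 + 70 + 70 + 70 + 70 + 60 + 40 + 30 + 30 + 20 = 700 cm.
Lower bound: ⌈700/190⌉ = 4 stock rods.
A packing using 4 stock rods:
  stock rod 1: 170 + 20 = 190
  stock rod 2: 70 + 70 + 40 = 180
  stock rod 3: 70 + 70 + 30 = 170
  stock rod 4: 70 + 60 + 30 = 160
This matches the lower bound, so 4 is optimal.

4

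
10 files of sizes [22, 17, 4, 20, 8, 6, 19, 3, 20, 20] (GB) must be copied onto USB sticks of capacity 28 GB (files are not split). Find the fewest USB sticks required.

6

Total = 22 + 20 + 20 + 20 + 19 + 17 + 8 + 6 + 4 + 3 = 139 GB.
Lower bound: ⌈139/28⌉ = 5 USB sticks.
Also, 6 files each exceed 14 GB, and no two of those can share a USB stick, so at least 6 USB sticks are needed.
A packing using 6 USB sticks:
  USB stick 1: 22 + 6 = 28
  USB stick 2: 20 + 8 = 28
  USB stick 3: 20 + 4 + 3 = 27
  USB stick 4: 20 = 20
  USB stick 5: 19 = 19
  USB stick 6: 17 = 17
This matches the lower bound, so 6 is optimal.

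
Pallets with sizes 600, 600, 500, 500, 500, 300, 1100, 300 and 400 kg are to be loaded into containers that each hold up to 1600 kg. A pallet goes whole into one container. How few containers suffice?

3

Total = 1100 + 600 + 600 + 500 + 500 + 500 + 400 + 300 + 300 = 4800 kg.
Lower bound: ⌈4800/1600⌉ = 3 containers.
A packing using 3 containers:
  container 1: 1100 + 500 = 1600
  container 2: 600 + 600 + 400 = 1600
  container 3: 500 + 500 + 300 + 300 = 1600
This matches the lower bound, so 3 is optimal.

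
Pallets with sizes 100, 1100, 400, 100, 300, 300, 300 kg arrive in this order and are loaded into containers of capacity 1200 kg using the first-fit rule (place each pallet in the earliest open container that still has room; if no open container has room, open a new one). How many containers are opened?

  100 → container 1 (new)  [load 100/1200]
  1100 → container 1  [load 1200/1200]
  400 → container 2 (new)  [load 400/1200]
  100 → container 2  [load 500/1200]
  300 → container 2  [load 800/1200]
  300 → container 2  [load 1100/1200]
  300 → container 3 (new)  [load 300/1200]
3 containers opened.

3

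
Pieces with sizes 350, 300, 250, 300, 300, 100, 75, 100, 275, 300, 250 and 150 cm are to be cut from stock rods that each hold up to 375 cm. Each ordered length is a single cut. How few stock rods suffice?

Total = 350 + 300 + 300 + 300 + 300 + 275 + 250 + 250 + 150 + 100 + 100 + 75 = 2750 cm.
Lower bound: ⌈2750/375⌉ = 8 stock rods.
A packing using 9 stock rods:
  stock rod 1: 350 = 350
  stock rod 2: 300 + 75 = 375
  stock rod 3: 300 = 300
  stock rod 4: 300 = 300
  stock rod 5: 300 = 300
  stock rod 6: 275 + 100 = 375
  stock rod 7: 250 + 100 = 350
  stock rod 8: 250 = 250
  stock rod 9: 150 = 150
No arrangement into 8 stock rods stays within capacity, so 9 is optimal.

9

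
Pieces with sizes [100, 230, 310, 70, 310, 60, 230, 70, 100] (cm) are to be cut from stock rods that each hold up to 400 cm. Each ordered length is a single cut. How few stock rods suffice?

Total = 310 + 310 + 230 + 230 + 100 + 100 + 70 + 70 + 60 = 1480 cm.
Lower bound: ⌈1480/400⌉ = 4 stock rods.
A packing using 4 stock rods:
  stock rod 1: 310 + 70 = 380
  stock rod 2: 310 + 70 = 380
  stock rod 3: 230 + 100 + 60 = 390
  stock rod 4: 230 + 100 = 330
This matches the lower bound, so 4 is optimal.

4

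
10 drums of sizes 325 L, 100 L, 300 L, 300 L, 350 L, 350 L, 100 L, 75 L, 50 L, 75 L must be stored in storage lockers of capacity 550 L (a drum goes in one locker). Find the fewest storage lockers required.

5

Total = 350 + 350 + 325 + 300 + 300 + 100 + 100 + 75 + 75 + 50 = 2025 L.
Lower bound: ⌈2025/550⌉ = 4 storage lockers.
Also, 5 drums each exceed 275 L, and no two of those can share a locker, so at least 5 storage lockers are needed.
A packing using 5 storage lockers:
  locker 1: 350 + 100 + 100 = 550
  locker 2: 350 + 75 + 75 + 50 = 550
  locker 3: 325 = 325
  locker 4: 300 = 300
  locker 5: 300 = 300
This matches the lower bound, so 5 is optimal.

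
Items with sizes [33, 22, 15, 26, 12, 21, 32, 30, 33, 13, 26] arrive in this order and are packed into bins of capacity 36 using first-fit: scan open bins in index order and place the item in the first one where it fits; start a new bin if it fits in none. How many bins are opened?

  33 → bin 1 (new)  [load 33/36]
  22 → bin 2 (new)  [load 22/36]
  15 → bin 3 (new)  [load 15/36]
  26 → bin 4 (new)  [load 26/36]
  12 → bin 2  [load 34/36]
  21 → bin 3  [load 36/36]
  32 → bin 5 (new)  [load 32/36]
  30 → bin 6 (new)  [load 30/36]
  33 → bin 7 (new)  [load 33/36]
  13 → bin 8 (new)  [load 13/36]
  26 → bin 9 (new)  [load 26/36]
9 bins opened.

9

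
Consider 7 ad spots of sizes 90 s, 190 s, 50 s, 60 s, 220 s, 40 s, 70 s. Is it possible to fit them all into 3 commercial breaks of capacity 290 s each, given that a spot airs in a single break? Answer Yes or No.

Yes

A valid assignment using 3 commercial breaks:
  break 1: 220 + 70 = 290
  break 2: 190 + 90 = 280
  break 3: 60 + 50 + 40 = 150
Every load is within 290 s, so 3 commercial breaks suffice.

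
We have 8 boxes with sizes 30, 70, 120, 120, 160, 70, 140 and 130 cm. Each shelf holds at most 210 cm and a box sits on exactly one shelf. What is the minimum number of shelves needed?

5

Total = 160 + 140 + 130 + 120 + 120 + 70 + 70 + 30 = 840 cm.
Lower bound: ⌈840/210⌉ = 4 shelves.
Also, 5 boxes each exceed 105 cm, and no two of those can share a shelf, so at least 5 shelves are needed.
A packing using 5 shelves:
  shelf 1: 160 + 30 = 190
  shelf 2: 140 + 70 = 210
  shelf 3: 130 + 70 = 200
  shelf 4: 120 = 120
  shelf 5: 120 = 120
This matches the lower bound, so 5 is optimal.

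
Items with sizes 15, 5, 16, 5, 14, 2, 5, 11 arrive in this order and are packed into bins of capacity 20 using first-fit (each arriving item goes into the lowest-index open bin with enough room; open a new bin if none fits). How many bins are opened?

4

  15 → bin 1 (new)  [load 15/20]
  5 → bin 1  [load 20/20]
  16 → bin 2 (new)  [load 16/20]
  5 → bin 3 (new)  [load 5/20]
  14 → bin 3  [load 19/20]
  2 → bin 2  [load 18/20]
  5 → bin 4 (new)  [load 5/20]
  11 → bin 4  [load 16/20]
4 bins opened.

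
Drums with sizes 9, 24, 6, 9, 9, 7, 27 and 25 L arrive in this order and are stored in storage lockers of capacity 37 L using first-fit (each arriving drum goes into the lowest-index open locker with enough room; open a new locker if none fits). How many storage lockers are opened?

4

  9 → locker 1 (new)  [load 9/37]
  24 → locker 1  [load 33/37]
  6 → locker 2 (new)  [load 6/37]
  9 → locker 2  [load 15/37]
  9 → locker 2  [load 24/37]
  7 → locker 2  [load 31/37]
  27 → locker 3 (new)  [load 27/37]
  25 → locker 4 (new)  [load 25/37]
4 storage lockers opened.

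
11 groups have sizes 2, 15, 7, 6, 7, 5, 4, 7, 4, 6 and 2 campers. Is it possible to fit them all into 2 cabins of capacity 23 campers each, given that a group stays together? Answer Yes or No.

No

Total = 65 campers; ⌈65/23⌉ = 3.
At least 3 cabins are required, but only 2 are allowed.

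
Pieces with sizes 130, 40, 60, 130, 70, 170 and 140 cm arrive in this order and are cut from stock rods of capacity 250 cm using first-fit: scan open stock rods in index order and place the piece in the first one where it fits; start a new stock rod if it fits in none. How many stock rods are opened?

  130 → stock rod 1 (new)  [load 130/250]
  40 → stock rod 1  [load 170/250]
  60 → stock rod 1  [load 230/250]
  130 → stock rod 2 (new)  [load 130/250]
  70 → stock rod 2  [load 200/250]
  170 → stock rod 3 (new)  [load 170/250]
  140 → stock rod 4 (new)  [load 140/250]
4 stock rods opened.

4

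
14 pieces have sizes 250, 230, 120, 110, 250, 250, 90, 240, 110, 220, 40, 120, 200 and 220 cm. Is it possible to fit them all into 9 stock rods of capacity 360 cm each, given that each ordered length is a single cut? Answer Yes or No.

Yes

A valid assignment using 8 stock rods:
  stock rod 1: 250 + 110 = 360
  stock rod 2: 250 + 110 = 360
  stock rod 3: 250 + 90 = 340
  stock rod 4: 240 + 120 = 360
  stock rod 5: 230 + 120 = 350
  stock rod 6: 220 + 40 = 260
  stock rod 7: 220 = 220
  stock rod 8: 200 = 200
That uses only 8 ≤ 9, so 9 stock rods are enough.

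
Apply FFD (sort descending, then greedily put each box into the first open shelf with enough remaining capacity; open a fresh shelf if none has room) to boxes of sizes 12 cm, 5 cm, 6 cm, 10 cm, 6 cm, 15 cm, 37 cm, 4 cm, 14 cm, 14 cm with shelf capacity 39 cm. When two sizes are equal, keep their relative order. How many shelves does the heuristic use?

4

Sorted descending: 37, 15, 14, 14, 12, 10, 6, 6, 5, 4.
  37 → shelf 1 (new)  [load 37/39]
  15 → shelf 2 (new)  [load 15/39]
  14 → shelf 2  [load 29/39]
  14 → shelf 3 (new)  [load 14/39]
  12 → shelf 3  [load 26/39]
  10 → shelf 2  [load 39/39]
  6 → shelf 3  [load 32/39]
  6 → shelf 3  [load 38/39]
  5 → shelf 4 (new)  [load 5/39]
  4 → shelf 4  [load 9/39]
4 shelves opened.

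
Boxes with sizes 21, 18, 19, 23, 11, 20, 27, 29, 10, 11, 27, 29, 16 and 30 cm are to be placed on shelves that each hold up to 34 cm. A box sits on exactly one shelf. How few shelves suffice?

10

Total = 30 + 29 + 29 + 27 + 27 + 23 + 21 + 20 + 19 + 18 + 16 + 11 + 11 + 10 = 291 cm.
Lower bound: ⌈291/34⌉ = 9 shelves.
Also, 10 boxes each exceed 17 cm, and no two of those can share a shelf, so at least 10 shelves are needed.
A packing using 10 shelves:
  shelf 1: 30 = 30
  shelf 2: 29 = 29
  shelf 3: 29 = 29
  shelf 4: 27 = 27
  shelf 5: 27 = 27
  shelf 6: 23 + 11 = 34
  shelf 7: 21 + 11 = 32
  shelf 8: 20 + 10 = 30
  shelf 9: 19 = 19
  shelf 10: 18 + 16 = 34
This matches the lower bound, so 10 is optimal.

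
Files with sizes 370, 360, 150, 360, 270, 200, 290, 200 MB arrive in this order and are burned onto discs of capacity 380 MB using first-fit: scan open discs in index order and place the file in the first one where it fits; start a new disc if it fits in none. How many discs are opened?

7

  370 → disc 1 (new)  [load 370/380]
  360 → disc 2 (new)  [load 360/380]
  150 → disc 3 (new)  [load 150/380]
  360 → disc 4 (new)  [load 360/380]
  270 → disc 5 (new)  [load 270/380]
  200 → disc 3  [load 350/380]
  290 → disc 6 (new)  [load 290/380]
  200 → disc 7 (new)  [load 200/380]
7 discs opened.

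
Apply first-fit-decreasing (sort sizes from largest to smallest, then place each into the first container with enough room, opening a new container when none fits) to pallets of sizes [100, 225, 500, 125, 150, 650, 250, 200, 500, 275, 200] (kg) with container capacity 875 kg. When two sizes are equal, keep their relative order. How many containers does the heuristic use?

4

Sorted descending: 650, 500, 500, 275, 250, 225, 200, 200, 150, 125, 100.
  650 → container 1 (new)  [load 650/875]
  500 → container 2 (new)  [load 500/875]
  500 → container 3 (new)  [load 500/875]
  275 → container 2  [load 775/875]
  250 → container 3  [load 750/875]
  225 → container 1  [load 875/875]
  200 → container 4 (new)  [load 200/875]
  200 → container 4  [load 400/875]
  150 → container 4  [load 550/875]
  125 → container 3  [load 875/875]
  100 → container 2  [load 875/875]
4 containers opened.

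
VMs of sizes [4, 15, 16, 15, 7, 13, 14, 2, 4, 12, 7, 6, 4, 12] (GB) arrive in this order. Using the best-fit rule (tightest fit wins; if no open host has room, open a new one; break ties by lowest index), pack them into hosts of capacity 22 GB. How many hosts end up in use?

7

  4 → host 1 (new)  [load 4/22]
  15 → host 1  [load 19/22]
  16 → host 2 (new)  [load 16/22]
  15 → host 3 (new)  [load 15/22]
  7 → host 3  [load 22/22]
  13 → host 4 (new)  [load 13/22]
  14 → host 5 (new)  [load 14/22]
  2 → host 1  [load 21/22]
  4 → host 2  [load 20/22]
  12 → host 6 (new)  [load 12/22]
  7 → host 5  [load 21/22]
  6 → host 4  [load 19/22]
  4 → host 6  [load 16/22]
  12 → host 7 (new)  [load 12/22]
7 hosts opened.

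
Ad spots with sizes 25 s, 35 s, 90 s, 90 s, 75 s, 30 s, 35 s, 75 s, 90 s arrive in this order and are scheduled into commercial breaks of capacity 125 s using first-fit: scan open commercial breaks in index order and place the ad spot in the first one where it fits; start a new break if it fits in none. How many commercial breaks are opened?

  25 → break 1 (new)  [load 25/125]
  35 → break 1  [load 60/125]
  90 → break 2 (new)  [load 90/125]
  90 → break 3 (new)  [load 90/125]
  75 → break 4 (new)  [load 75/125]
  30 → break 1  [load 90/125]
  35 → break 1  [load 125/125]
  75 → break 5 (new)  [load 75/125]
  90 → break 6 (new)  [load 90/125]
6 commercial breaks opened.

6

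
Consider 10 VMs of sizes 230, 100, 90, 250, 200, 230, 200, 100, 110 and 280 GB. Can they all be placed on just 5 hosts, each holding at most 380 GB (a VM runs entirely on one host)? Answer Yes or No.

No

Total = 1790 GB; ⌈1790/380⌉ = 5.
6 VMs each exceed half the capacity and cannot share a host, forcing at least 6 hosts.
At least 6 hosts are required, but only 5 are allowed.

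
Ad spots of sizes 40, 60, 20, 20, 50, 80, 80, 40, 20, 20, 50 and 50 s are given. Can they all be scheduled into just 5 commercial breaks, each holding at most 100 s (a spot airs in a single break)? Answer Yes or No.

Total = 530 s; ⌈530/100⌉ = 6.
At least 6 commercial breaks are required, but only 5 are allowed.

No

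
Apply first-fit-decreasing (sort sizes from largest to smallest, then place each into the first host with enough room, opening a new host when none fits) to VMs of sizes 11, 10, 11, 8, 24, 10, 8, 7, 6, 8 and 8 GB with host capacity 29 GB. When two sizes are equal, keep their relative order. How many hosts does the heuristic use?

Sorted descending: 24, 11, 11, 10, 10, 8, 8, 8, 8, 7, 6.
  24 → host 1 (new)  [load 24/29]
  11 → host 2 (new)  [load 11/29]
  11 → host 2  [load 22/29]
  10 → host 3 (new)  [load 10/29]
  10 → host 3  [load 20/29]
  8 → host 3  [load 28/29]
  8 → host 4 (new)  [load 8/29]
  8 → host 4  [load 16/29]
  8 → host 4  [load 24/29]
  7 → host 2  [load 29/29]
  6 → host 5 (new)  [load 6/29]
5 hosts opened.

5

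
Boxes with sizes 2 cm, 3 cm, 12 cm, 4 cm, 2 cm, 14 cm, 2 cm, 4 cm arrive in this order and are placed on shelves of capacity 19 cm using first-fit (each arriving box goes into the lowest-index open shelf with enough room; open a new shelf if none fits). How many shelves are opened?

  2 → shelf 1 (new)  [load 2/19]
  3 → shelf 1  [load 5/19]
  12 → shelf 1  [load 17/19]
  4 → shelf 2 (new)  [load 4/19]
  2 → shelf 1  [load 19/19]
  14 → shelf 2  [load 18/19]
  2 → shelf 3 (new)  [load 2/19]
  4 → shelf 3  [load 6/19]
3 shelves opened.

3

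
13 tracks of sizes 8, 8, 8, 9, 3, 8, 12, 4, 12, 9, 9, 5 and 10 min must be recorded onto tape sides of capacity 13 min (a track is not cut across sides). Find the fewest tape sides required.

10

Total = 12 + 12 + 10 + 9 + 9 + 9 + 8 + 8 + 8 + 8 + 5 + 4 + 3 = 105 min.
Lower bound: ⌈105/13⌉ = 9 tape sides.
Also, 10 tracks each exceed 13/2 min, and no two of those can share a side, so at least 10 tape sides are needed.
A packing using 10 tape sides:
  side 1: 12 = 12
  side 2: 12 = 12
  side 3: 10 + 3 = 13
  side 4: 9 + 4 = 13
  side 5: 9 = 9
  side 6: 9 = 9
  side 7: 8 + 5 = 13
  side 8: 8 = 8
  side 9: 8 = 8
  side 10: 8 = 8
This matches the lower bound, so 10 is optimal.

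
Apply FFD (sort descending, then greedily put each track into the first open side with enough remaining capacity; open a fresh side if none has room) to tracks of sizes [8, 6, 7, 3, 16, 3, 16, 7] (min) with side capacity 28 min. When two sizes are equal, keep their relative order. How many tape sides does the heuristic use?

3

Sorted descending: 16, 16, 8, 7, 7, 6, 3, 3.
  16 → side 1 (new)  [load 16/28]
  16 → side 2 (new)  [load 16/28]
  8 → side 1  [load 24/28]
  7 → side 2  [load 23/28]
  7 → side 3 (new)  [load 7/28]
  6 → side 3  [load 13/28]
  3 → side 1  [load 27/28]
  3 → side 2  [load 26/28]
3 tape sides opened.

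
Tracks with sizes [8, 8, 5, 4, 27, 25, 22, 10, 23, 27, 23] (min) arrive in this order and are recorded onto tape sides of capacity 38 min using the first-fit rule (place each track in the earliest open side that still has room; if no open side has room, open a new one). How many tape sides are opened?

  8 → side 1 (new)  [load 8/38]
  8 → side 1  [load 16/38]
  5 → side 1  [load 21/38]
  4 → side 1  [load 25/38]
  27 → side 2 (new)  [load 27/38]
  25 → side 3 (new)  [load 25/38]
  22 → side 4 (new)  [load 22/38]
  10 → side 1  [load 35/38]
  23 → side 5 (new)  [load 23/38]
  27 → side 6 (new)  [load 27/38]
  23 → side 7 (new)  [load 23/38]
7 tape sides opened.

7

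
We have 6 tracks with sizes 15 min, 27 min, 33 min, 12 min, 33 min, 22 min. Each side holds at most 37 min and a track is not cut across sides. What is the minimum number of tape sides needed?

5

Total = 33 + 33 + 27 + 22 + 15 + 12 = 142 min.
Lower bound: ⌈142/37⌉ = 4 tape sides.
A packing using 5 tape sides:
  side 1: 33 = 33
  side 2: 33 = 33
  side 3: 27 = 27
  side 4: 22 + 15 = 37
  side 5: 12 = 12
No arrangement into 4 tape sides stays within capacity, so 5 is optimal.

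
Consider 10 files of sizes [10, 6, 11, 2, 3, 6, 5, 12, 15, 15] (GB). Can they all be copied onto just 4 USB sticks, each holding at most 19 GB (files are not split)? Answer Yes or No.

No

Total = 85 GB; ⌈85/19⌉ = 5.
At least 5 USB sticks are required, but only 4 are allowed.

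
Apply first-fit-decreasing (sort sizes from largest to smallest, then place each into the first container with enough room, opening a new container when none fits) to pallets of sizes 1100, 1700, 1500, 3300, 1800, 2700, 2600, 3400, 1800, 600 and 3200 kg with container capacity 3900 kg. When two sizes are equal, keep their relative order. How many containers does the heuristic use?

Sorted descending: 3400, 3300, 3200, 2700, 2600, 1800, 1800, 1700, 1500, 1100, 600.
  3400 → container 1 (new)  [load 3400/3900]
  3300 → container 2 (new)  [load 3300/3900]
  3200 → container 3 (new)  [load 3200/3900]
  2700 → container 4 (new)  [load 2700/3900]
  2600 → container 5 (new)  [load 2600/3900]
  1800 → container 6 (new)  [load 1800/3900]
  1800 → container 6  [load 3600/3900]
  1700 → container 7 (new)  [load 1700/3900]
  1500 → container 7  [load 3200/3900]
  1100 → container 4  [load 3800/3900]
  600 → container 2  [load 3900/3900]
7 containers opened.

7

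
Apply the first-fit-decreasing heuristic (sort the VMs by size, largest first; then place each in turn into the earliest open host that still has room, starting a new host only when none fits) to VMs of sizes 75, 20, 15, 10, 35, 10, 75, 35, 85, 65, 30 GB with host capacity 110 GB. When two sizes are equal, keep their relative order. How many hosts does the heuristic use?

5

Sorted descending: 85, 75, 75, 65, 35, 35, 30, 20, 15, 10, 10.
  85 → host 1 (new)  [load 85/110]
  75 → host 2 (new)  [load 75/110]
  75 → host 3 (new)  [load 75/110]
  65 → host 4 (new)  [load 65/110]
  35 → host 2  [load 110/110]
  35 → host 3  [load 110/110]
  30 → host 4  [load 95/110]
  20 → host 1  [load 105/110]
  15 → host 4  [load 110/110]
  10 → host 5 (new)  [load 10/110]
  10 → host 5  [load 20/110]
5 hosts opened.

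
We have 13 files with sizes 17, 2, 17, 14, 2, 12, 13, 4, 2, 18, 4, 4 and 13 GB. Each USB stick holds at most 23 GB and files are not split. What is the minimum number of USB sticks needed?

Total = 18 + 17 + 17 + 14 + 13 + 13 + 12 + 4 + 4 + 4 + 2 + 2 + 2 = 122 GB.
Lower bound: ⌈122/23⌉ = 6 USB sticks.
Also, 7 files each exceed 23/2 GB, and no two of those can share a USB stick, so at least 7 USB sticks are needed.
A packing using 7 USB sticks:
  USB stick 1: 18 + 4 = 22
  USB stick 2: 17 + 4 + 2 = 23
  USB stick 3: 17 + 4 + 2 = 23
  USB stick 4: 14 + 2 = 16
  USB stick 5: 13 = 13
  USB stick 6: 13 = 13
  USB stick 7: 12 = 12
This matches the lower bound, so 7 is optimal.

7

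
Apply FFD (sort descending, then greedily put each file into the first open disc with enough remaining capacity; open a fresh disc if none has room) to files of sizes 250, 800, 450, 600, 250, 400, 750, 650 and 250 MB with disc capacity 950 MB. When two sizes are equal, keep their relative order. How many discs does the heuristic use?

Sorted descending: 800, 750, 650, 600, 450, 400, 250, 250, 250.
  800 → disc 1 (new)  [load 800/950]
  750 → disc 2 (new)  [load 750/950]
  650 → disc 3 (new)  [load 650/950]
  600 → disc 4 (new)  [load 600/950]
  450 → disc 5 (new)  [load 450/950]
  400 → disc 5  [load 850/950]
  250 → disc 3  [load 900/950]
  250 → disc 4  [load 850/950]
  250 → disc 6 (new)  [load 250/950]
6 discs opened.

6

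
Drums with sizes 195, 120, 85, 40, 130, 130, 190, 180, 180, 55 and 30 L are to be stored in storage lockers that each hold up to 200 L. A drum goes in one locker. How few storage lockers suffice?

8

Total = 195 + 190 + 180 + 180 + 130 + 130 + 120 + 85 + 55 + 40 + 30 = 1335 L.
Lower bound: ⌈1335/200⌉ = 7 storage lockers.
A packing using 8 storage lockers:
  locker 1: 195 = 195
  locker 2: 190 = 190
  locker 3: 180 = 180
  locker 4: 180 = 180
  locker 5: 130 + 55 = 185
  locker 6: 130 + 40 + 30 = 200
  locker 7: 120 = 120
  locker 8: 85 = 85
No arrangement into 7 storage lockers stays within capacity, so 8 is optimal.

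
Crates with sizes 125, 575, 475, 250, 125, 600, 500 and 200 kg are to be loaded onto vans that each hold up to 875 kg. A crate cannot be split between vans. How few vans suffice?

Total = 600 + 575 + 500 + 475 + 250 + 200 + 125 + 125 = 2850 kg.
Lower bound: ⌈2850/875⌉ = 4 vans.
A packing using 4 vans:
  van 1: 600 + 250 = 850
  van 2: 575 + 200 = 775
  van 3: 500 + 125 + 125 = 750
  van 4: 475 = 475
This matches the lower bound, so 4 is optimal.

4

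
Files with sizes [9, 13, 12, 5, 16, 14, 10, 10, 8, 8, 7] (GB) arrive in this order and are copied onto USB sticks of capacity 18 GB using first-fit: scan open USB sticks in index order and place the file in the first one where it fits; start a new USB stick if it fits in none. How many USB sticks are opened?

  9 → USB stick 1 (new)  [load 9/18]
  13 → USB stick 2 (new)  [load 13/18]
  12 → USB stick 3 (new)  [load 12/18]
  5 → USB stick 1  [load 14/18]
  16 → USB stick 4 (new)  [load 16/18]
  14 → USB stick 5 (new)  [load 14/18]
  10 → USB stick 6 (new)  [load 10/18]
  10 → USB stick 7 (new)  [load 10/18]
  8 → USB stick 6  [load 18/18]
  8 → USB stick 7  [load 18/18]
  7 → USB stick 8 (new)  [load 7/18]
8 USB sticks opened.

8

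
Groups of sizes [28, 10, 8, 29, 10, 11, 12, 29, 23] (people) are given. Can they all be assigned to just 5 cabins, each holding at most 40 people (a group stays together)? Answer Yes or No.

Yes

A valid assignment using 5 cabins:
  cabin 1: 29 + 11 = 40
  cabin 2: 29 + 10 = 39
  cabin 3: 28 + 12 = 40
  cabin 4: 23 + 10 = 33
  cabin 5: 8 = 8
Every load is within 40 people, so 5 cabins suffice.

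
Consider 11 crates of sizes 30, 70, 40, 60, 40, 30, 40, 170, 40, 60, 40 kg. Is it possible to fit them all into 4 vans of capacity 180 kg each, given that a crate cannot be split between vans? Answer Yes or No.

Yes

A valid assignment using 4 vans:
  van 1: 170 = 170
  van 2: 70 + 60 + 40 = 170
  van 3: 60 + 40 + 40 + 40 = 180
  van 4: 40 + 30 + 30 = 100
Every load is within 180 kg, so 4 vans suffice.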